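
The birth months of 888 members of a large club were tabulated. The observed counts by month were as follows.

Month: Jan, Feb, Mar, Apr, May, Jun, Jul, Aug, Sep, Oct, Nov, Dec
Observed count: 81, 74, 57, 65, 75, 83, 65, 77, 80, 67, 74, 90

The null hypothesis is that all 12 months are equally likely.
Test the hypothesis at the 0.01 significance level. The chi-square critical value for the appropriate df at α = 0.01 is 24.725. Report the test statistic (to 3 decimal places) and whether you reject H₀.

Expected count for each of the 12 categories: 888/12 = 74.
Jan: (81 − 74)²/74 = 49/74 = 0.6622
Feb: (74 − 74)²/74 = 0/74 = 0.0000
Mar: (57 − 74)²/74 = 289/74 = 3.9054
Apr: (65 − 74)²/74 = 81/74 = 1.0946
May: (75 − 74)²/74 = 1/74 = 0.0135
Jun: (83 − 74)²/74 = 81/74 = 1.0946
Jul: (65 − 74)²/74 = 81/74 = 1.0946
Aug: (77 − 74)²/74 = 9/74 = 0.1216
Sep: (80 − 74)²/74 = 36/74 = 0.4865
Oct: (67 − 74)²/74 = 49/74 = 0.6622
Nov: (74 − 74)²/74 = 0/74 = 0.0000
Dec: (90 − 74)²/74 = 256/74 = 3.4595
Sum = 12.595
df = 11. Since 12.595 < 24.725, we do not reject H₀.

12.595; do not reject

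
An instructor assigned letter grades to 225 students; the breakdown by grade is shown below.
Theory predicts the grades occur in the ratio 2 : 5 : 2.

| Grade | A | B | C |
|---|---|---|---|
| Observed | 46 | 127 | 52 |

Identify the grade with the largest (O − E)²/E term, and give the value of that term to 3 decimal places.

A, 0.320

Ratio total = 9. Expected counts: 225×2/9 = 50, 225×5/9 = 125, 225×2/9 = 50.
A: (46 − 50)²/50 = 16/50 = 0.3200
B: (127 − 125)²/125 = 4/125 = 0.0320
C: (52 − 50)²/50 = 4/50 = 0.0800
The largest term is for A: 0.320.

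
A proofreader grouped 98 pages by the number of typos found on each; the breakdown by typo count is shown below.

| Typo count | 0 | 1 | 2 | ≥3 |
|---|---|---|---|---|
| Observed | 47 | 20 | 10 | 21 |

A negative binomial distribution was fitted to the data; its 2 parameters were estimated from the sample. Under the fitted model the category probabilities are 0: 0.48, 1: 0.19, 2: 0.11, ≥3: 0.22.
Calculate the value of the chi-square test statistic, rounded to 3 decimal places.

0.173

Expected counts E_i = n·p_i: 98×0.48 = 47.04, 98×0.19 = 18.62, 98×0.11 = 10.78, 98×0.22 = 21.56.
χ² = (47−47.04)²/47.04 + (20−18.62)²/18.62 + (10−10.78)²/10.78 + (21−21.56)²/21.56
   = 0.0000 + 0.1023 + 0.0564 + 0.0145
Sum = 0.173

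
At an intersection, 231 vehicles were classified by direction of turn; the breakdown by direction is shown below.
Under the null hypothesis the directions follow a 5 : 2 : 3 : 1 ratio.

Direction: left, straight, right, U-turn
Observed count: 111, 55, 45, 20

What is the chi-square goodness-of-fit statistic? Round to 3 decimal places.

Ratio total = 11. Expected counts: 231×5/11 = 105, 231×2/11 = 42, 231×3/11 = 63, 231×1/11 = 21.
cat           O        E   (O−E)²/E
left        111      105     0.3429
straight     55       42     4.0238
right        45       63     5.1429
U-turn       20       21     0.0476
Sum = 9.557

9.557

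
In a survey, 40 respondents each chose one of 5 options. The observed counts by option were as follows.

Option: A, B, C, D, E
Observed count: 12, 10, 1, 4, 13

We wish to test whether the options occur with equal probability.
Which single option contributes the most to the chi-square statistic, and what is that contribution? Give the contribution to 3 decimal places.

C, 6.125

Expected count for each of the 5 categories: 40/5 = 8.
χ² = (12−8)²/8 + (10−8)²/8 + (1−8)²/8 + (4−8)²/8 + (13−8)²/8
   = 2.0000 + 0.5000 + 6.1250 + 2.0000 + 3.1250
The largest term is for C: 6.125.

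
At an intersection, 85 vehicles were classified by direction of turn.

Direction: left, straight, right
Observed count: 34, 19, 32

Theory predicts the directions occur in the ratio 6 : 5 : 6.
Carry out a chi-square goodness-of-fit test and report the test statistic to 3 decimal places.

Ratio total = 17. Expected counts: 85×6/17 = 30, 85×5/17 = 25, 85×6/17 = 30.
cat           O        E   (O−E)²/E
left         34       30     0.5333
straight     19       25     1.4400
right        32       30     0.1333
Sum = 2.107

2.107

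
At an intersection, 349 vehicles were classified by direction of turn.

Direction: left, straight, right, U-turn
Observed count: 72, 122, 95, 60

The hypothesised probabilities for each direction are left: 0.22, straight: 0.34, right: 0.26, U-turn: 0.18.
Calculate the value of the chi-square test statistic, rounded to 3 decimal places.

Expected counts E_i = n·p_i: 349×0.22 = 76.78, 349×0.34 = 118.66, 349×0.26 = 90.74, 349×0.18 = 62.82.
cat           O        E   (O−E)²/E
left         72    76.78     0.2976
straight    122   118.66     0.0940
right        95    90.74     0.2000
U-turn       60    62.82     0.1266
Sum = 0.718

0.718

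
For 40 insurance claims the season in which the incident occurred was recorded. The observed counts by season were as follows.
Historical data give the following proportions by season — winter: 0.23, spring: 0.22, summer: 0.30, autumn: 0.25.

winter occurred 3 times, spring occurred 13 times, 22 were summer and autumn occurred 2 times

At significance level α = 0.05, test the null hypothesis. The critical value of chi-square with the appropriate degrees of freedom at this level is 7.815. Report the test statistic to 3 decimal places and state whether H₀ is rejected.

20.916; reject

Expected counts E_i = n·p_i: 40×0.23 = 9.2, 40×0.22 = 8.8, 40×0.30 = 12, 40×0.25 = 10.
winter: (3 − 9.2)²/9.2 = 38.44/9.2 = 4.1783
spring: (13 − 8.8)²/8.8 = 17.64/8.8 = 2.0045
summer: (22 − 12)²/12 = 100/12 = 8.3333
autumn: (2 − 10)²/10 = 64/10 = 6.4000
Sum = 20.916
df = 3. Since 20.916 > 7.815, we reject H₀.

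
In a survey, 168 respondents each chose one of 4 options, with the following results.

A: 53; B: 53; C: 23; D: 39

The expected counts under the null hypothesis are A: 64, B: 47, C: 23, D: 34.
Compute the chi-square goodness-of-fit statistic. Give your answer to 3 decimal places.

χ² = (53−64)²/64 + (53−47)²/47 + (23−23)²/23 + (39−34)²/34
   = 1.8906 + 0.7660 + 0.0000 + 0.7353
Sum = 3.392

3.392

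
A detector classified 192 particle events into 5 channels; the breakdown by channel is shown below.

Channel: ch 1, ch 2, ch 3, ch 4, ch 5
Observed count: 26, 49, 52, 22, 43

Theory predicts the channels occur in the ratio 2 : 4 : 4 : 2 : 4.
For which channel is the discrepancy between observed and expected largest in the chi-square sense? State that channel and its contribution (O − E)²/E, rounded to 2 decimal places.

ch 5, 0.52

Ratio total = 16. Expected counts: 192×2/16 = 24, 192×4/16 = 48, 192×4/16 = 48, 192×2/16 = 24, 192×4/16 = 48.
ch 1: (26 − 24)²/24 = 4/24 = 0.167
ch 2: (49 − 48)²/48 = 1/48 = 0.021
ch 3: (52 − 48)²/48 = 16/48 = 0.333
ch 4: (22 − 24)²/24 = 4/24 = 0.167
ch 5: (43 − 48)²/48 = 25/48 = 0.521
The largest term is for ch 5: 0.52.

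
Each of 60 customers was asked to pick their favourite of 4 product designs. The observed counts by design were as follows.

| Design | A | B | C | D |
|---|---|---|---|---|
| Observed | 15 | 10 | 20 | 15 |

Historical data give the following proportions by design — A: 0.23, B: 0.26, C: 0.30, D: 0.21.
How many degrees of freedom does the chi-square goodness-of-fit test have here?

3

There are k = 4 categories and no parameters were estimated from the data, so df = 4 − 1 = 3.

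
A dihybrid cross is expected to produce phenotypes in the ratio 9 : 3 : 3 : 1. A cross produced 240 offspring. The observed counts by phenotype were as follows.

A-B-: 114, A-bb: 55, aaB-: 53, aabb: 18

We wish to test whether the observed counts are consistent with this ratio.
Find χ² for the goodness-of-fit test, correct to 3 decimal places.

7.511

Ratio total = 16. Expected counts: 240×9/16 = 135, 240×3/16 = 45, 240×3/16 = 45, 240×1/16 = 15.
cat         O        E   (O−E)²/E
A-B-      114      135     3.2667
A-bb       55       45     2.2222
aaB-       53       45     1.4222
aabb       18       15     0.6000
Sum = 7.511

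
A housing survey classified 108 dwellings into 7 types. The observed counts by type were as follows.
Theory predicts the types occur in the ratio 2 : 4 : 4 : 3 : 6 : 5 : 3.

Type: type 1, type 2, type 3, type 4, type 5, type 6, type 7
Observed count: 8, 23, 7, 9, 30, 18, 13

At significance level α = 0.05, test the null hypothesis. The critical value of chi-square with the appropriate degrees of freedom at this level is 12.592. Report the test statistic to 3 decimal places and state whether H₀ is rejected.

10.658; do not reject

Ratio total = 27. Expected counts: 108×2/27 = 8, 108×4/27 = 16, 108×4/27 = 16, 108×3/27 = 12, 108×6/27 = 24, 108×5/27 = 20, 108×3/27 = 12.
type 1: (8 − 8)²/8 = 0/8 = 0.0000
type 2: (23 − 16)²/16 = 49/16 = 3.0625
type 3: (7 − 16)²/16 = 81/16 = 5.0625
type 4: (9 − 12)²/12 = 9/12 = 0.7500
type 5: (30 − 24)²/24 = 36/24 = 1.5000
type 6: (18 − 20)²/20 = 4/20 = 0.2000
type 7: (13 − 12)²/12 = 1/12 = 0.0833
Sum = 10.658
df = 6. Since 10.658 < 12.592, we do not reject H₀.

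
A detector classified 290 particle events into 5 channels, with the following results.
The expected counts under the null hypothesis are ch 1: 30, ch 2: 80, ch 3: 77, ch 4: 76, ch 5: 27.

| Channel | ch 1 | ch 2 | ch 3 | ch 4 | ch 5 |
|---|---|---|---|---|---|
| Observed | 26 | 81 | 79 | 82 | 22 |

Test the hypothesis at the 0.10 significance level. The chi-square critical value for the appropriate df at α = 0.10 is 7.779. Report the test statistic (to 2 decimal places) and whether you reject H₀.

2.00; do not reject

χ² = (26−30)²/30 + (81−80)²/80 + (79−77)²/77 + (82−76)²/76 + (22−27)²/27
   = 0.533 + 0.013 + 0.052 + 0.474 + 0.926
Sum = 2.00
df = 4. Since 2.00 < 7.779, we do not reject H₀.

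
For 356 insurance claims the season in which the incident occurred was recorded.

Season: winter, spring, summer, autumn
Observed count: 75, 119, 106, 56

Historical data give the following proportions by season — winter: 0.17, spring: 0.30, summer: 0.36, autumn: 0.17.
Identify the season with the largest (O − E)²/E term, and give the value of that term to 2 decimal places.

summer, 3.83

Expected counts E_i = n·p_i: 356×0.17 = 60.52, 356×0.30 = 106.8, 356×0.36 = 128.16, 356×0.17 = 60.52.
winter: (75 − 60.52)²/60.52 = 209.6704/60.52 = 3.464
spring: (119 − 106.8)²/106.8 = 148.84/106.8 = 1.394
summer: (106 − 128.16)²/128.16 = 491.0656/128.16 = 3.832
autumn: (56 − 60.52)²/60.52 = 20.4304/60.52 = 0.338
The largest term is for summer: 3.83.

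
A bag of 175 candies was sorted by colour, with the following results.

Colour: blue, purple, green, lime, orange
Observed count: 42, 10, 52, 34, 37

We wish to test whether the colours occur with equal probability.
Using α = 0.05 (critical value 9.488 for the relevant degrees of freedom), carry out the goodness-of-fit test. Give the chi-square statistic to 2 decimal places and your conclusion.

Expected count for each of the 5 categories: 175/5 = 35.
cat         O        E   (O−E)²/E
blue       42       35      1.400
purple     10       35     17.857
green      52       35      8.257
lime       34       35      0.029
orange     37       35      0.114
Sum = 27.66
df = 4. Since 27.66 > 9.488, we reject H₀.

27.66; reject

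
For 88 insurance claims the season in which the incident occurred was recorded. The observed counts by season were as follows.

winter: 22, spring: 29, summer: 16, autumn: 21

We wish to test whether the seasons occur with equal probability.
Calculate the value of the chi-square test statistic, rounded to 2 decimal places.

Under H₀ each category has probability 1/4, so each expected count is 88/4 = 22.
χ² = (22−22)²/22 + (29−22)²/22 + (16−22)²/22 + (21−22)²/22
   = 0.000 + 2.227 + 1.636 + 0.045
Sum = 3.91

3.91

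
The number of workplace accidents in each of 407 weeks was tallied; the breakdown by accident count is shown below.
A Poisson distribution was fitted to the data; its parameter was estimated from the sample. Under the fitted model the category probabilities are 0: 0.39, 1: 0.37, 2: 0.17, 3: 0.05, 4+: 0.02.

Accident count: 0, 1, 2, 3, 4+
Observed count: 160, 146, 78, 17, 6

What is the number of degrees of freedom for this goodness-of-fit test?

There are k = 5 categories and 1 parameter estimated from the data, so df = 5 − 1 − 1 = 3.

3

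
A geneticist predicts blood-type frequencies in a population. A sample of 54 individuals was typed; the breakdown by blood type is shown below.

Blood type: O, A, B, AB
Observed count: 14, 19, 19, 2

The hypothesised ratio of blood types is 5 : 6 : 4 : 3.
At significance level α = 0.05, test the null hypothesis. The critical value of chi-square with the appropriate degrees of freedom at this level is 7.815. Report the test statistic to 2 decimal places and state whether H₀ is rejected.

Ratio total = 18. Expected counts: 54×5/18 = 15, 54×6/18 = 18, 54×4/18 = 12, 54×3/18 = 9.
O: (14 − 15)²/15 = 1/15 = 0.067
A: (19 − 18)²/18 = 1/18 = 0.056
B: (19 − 12)²/12 = 49/12 = 4.083
AB: (2 − 9)²/9 = 49/9 = 5.444
Sum = 9.65
df = 3. Since 9.65 > 7.815, we reject H₀.

9.65; reject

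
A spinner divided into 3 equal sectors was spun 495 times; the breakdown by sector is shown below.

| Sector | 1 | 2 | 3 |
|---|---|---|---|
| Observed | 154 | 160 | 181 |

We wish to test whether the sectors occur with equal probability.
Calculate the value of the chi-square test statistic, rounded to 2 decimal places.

2.44

Expected count for each of the 3 categories: 495/3 = 165.
cat         O        E   (O−E)²/E
1         154      165      0.733
2         160      165      0.152
3         181      165      1.552
Sum = 2.44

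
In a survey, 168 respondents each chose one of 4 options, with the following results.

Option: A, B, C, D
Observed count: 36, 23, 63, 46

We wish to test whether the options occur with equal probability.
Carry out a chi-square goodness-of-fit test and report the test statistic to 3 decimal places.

20.333

Under H₀ each category has probability 1/4, so each expected count is 168/4 = 42.
A: (36 − 42)²/42 = 36/42 = 0.8571
B: (23 − 42)²/42 = 361/42 = 8.5952
C: (63 − 42)²/42 = 441/42 = 10.5000
D: (46 − 42)²/42 = 16/42 = 0.3810
Sum = 20.333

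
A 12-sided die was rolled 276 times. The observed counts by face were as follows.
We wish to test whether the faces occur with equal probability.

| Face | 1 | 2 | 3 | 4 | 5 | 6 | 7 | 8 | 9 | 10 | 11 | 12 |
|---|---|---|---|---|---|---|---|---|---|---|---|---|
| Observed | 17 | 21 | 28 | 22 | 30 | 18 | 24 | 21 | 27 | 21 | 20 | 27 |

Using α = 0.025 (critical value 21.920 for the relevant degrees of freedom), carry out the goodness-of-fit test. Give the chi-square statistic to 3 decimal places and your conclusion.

Under H₀ each category has probability 1/12, so each expected count is 276/12 = 23.
χ² = (17−23)²/23 + (21−23)²/23 + (28−23)²/23 + (22−23)²/23 + (30−23)²/23 + (18−23)²/23 + (24−23)²/23 + (21−23)²/23 + (27−23)²/23 + (21−23)²/23 + (20−23)²/23 + (27−23)²/23
   = 1.5652 + 0.1739 + 1.0870 + 0.0435 + 2.1304 + 1.0870 + 0.0435 + 0.1739 + 0.6957 + 0.1739 + 0.3913 + 0.6957
Sum = 8.261
df = 11. Since 8.261 < 21.920, we do not reject H₀.

8.261; do not reject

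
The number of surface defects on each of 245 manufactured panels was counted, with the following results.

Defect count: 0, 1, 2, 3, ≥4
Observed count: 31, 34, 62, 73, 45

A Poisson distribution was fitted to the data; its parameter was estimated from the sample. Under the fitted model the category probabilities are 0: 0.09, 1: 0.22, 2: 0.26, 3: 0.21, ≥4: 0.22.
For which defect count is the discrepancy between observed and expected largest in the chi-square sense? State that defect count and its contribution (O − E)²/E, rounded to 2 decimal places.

Expected counts E_i = n·p_i: 245×0.09 = 22.05, 245×0.22 = 53.9, 245×0.26 = 63.7, 245×0.21 = 51.45, 245×0.22 = 53.9.
χ² = (31−22.05)²/22.05 + (34−53.9)²/53.9 + (62−63.7)²/63.7 + (73−51.45)²/51.45 + (45−53.9)²/53.9
   = 3.633 + 7.347 + 0.045 + 9.026 + 1.470
The largest term is for 3: 9.03.

3, 9.03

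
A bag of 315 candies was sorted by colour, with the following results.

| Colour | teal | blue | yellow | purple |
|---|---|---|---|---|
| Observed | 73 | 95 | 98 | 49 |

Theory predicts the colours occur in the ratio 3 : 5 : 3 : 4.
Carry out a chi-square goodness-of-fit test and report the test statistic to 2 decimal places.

Ratio total = 15. Expected counts: 315×3/15 = 63, 315×5/15 = 105, 315×3/15 = 63, 315×4/15 = 84.
cat         O        E   (O−E)²/E
teal       73       63      1.587
blue       95      105      0.952
yellow     98       63     19.444
purple     49       84     14.583
Sum = 36.57

36.57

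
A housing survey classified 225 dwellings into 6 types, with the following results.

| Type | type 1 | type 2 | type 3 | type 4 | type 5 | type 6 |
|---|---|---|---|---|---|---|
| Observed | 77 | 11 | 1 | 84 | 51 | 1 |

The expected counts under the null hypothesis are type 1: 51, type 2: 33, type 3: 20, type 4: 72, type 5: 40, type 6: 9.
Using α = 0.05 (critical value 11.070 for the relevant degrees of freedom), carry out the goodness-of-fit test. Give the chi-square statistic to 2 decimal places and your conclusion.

cat         O        E   (O−E)²/E
type 1     77       51     13.255
type 2     11       33     14.667
type 3      1       20     18.050
type 4     84       72      2.000
type 5     51       40      3.025
type 6      1        9      7.111
Sum = 58.11
df = 5. Since 58.11 > 11.070, we reject H₀.

58.11; reject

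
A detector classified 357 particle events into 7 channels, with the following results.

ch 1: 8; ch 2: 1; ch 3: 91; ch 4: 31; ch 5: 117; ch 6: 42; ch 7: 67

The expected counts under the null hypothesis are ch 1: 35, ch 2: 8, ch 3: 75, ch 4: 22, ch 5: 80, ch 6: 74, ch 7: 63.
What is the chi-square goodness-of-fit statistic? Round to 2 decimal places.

χ² = (8−35)²/35 + (1−8)²/8 + (91−75)²/75 + (31−22)²/22 + (117−80)²/80 + (42−74)²/74 + (67−63)²/63
   = 20.829 + 6.125 + 3.413 + 3.682 + 17.113 + 13.838 + 0.254
Sum = 65.25

65.25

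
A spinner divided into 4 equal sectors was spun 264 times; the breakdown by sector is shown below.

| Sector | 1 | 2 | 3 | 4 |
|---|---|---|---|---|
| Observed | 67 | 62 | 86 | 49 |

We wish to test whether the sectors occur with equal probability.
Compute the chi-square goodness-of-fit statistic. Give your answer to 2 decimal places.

Under H₀ each category has probability 1/4, so each expected count is 264/4 = 66.
χ² = (67−66)²/66 + (62−66)²/66 + (86−66)²/66 + (49−66)²/66
   = 0.015 + 0.242 + 6.061 + 4.379
Sum = 10.70

10.70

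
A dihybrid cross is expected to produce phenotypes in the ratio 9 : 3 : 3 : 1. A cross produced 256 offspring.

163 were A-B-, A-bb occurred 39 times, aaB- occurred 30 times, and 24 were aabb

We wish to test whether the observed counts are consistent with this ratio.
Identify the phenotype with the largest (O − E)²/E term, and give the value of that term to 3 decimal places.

Ratio total = 16. Expected counts: 256×9/16 = 144, 256×3/16 = 48, 256×3/16 = 48, 256×1/16 = 16.
A-B-: (163 − 144)²/144 = 361/144 = 2.5069
A-bb: (39 − 48)²/48 = 81/48 = 1.6875
aaB-: (30 − 48)²/48 = 324/48 = 6.7500
aabb: (24 − 16)²/16 = 64/16 = 4.0000
The largest term is for aaB-: 6.750.

aaB-, 6.750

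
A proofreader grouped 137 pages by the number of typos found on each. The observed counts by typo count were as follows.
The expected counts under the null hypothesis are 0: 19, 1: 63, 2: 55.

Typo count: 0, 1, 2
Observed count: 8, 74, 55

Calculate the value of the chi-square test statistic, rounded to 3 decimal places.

cat         O        E   (O−E)²/E
0           8       19     6.3684
1          74       63     1.9206
2          55       55     0.0000
Sum = 8.289

8.289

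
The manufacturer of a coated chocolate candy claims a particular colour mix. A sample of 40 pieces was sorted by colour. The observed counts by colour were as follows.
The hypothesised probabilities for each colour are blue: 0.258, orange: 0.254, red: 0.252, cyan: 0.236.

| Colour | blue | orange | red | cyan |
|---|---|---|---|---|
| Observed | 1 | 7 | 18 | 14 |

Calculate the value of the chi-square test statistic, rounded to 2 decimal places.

Expected counts E_i = n·p_i: 40×0.258 = 10.32, 40×0.254 = 10.16, 40×0.252 = 10.08, 40×0.236 = 9.44.
cat         O        E   (O−E)²/E
blue        1    10.32      8.417
orange      7    10.16      0.983
red        18    10.08      6.223
cyan       14     9.44      2.203
Sum = 17.83

17.83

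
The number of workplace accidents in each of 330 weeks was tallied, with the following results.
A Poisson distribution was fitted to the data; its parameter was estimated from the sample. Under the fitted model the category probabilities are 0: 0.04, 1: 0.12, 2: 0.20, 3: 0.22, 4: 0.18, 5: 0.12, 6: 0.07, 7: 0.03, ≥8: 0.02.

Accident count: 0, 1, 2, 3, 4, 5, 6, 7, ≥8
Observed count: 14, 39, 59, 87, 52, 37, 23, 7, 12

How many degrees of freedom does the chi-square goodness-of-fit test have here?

There are k = 9 categories and 1 parameter estimated from the data, so df = 9 − 1 − 1 = 7.

7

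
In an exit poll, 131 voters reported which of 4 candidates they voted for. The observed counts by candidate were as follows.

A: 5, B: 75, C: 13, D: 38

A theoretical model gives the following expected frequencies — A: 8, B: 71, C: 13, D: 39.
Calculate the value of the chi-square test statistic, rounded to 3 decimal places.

cat         O        E   (O−E)²/E
A           5        8     1.1250
B          75       71     0.2254
C          13       13     0.0000
D          38       39     0.0256
Sum = 1.376

1.376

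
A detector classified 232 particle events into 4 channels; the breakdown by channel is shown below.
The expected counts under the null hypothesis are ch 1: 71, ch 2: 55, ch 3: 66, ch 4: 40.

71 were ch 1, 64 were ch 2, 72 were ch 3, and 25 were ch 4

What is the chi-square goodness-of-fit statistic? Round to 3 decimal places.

7.643

ch 1: (71 − 71)²/71 = 0/71 = 0.0000
ch 2: (64 − 55)²/55 = 81/55 = 1.4727
ch 3: (72 − 66)²/66 = 36/66 = 0.5455
ch 4: (25 − 40)²/40 = 225/40 = 5.6250
Sum = 7.643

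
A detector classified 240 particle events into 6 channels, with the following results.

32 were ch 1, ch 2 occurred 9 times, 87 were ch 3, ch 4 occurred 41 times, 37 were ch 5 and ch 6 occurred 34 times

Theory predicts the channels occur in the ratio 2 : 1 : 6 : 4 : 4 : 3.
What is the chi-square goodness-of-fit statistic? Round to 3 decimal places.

Ratio total = 20. Expected counts: 240×2/20 = 24, 240×1/20 = 12, 240×6/20 = 72, 240×4/20 = 48, 240×4/20 = 48, 240×3/20 = 36.
χ² = (32−24)²/24 + (9−12)²/12 + (87−72)²/72 + (41−48)²/48 + (37−48)²/48 + (34−36)²/36
   = 2.6667 + 0.7500 + 3.1250 + 1.0208 + 2.5208 + 0.1111
Sum = 10.194

10.194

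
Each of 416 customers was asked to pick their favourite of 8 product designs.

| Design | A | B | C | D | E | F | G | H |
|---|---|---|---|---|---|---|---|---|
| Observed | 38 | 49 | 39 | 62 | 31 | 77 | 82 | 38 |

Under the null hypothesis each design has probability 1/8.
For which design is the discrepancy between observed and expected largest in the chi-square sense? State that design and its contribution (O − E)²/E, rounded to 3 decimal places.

G, 17.308

Expected count for each of the 8 categories: 416/8 = 52.
cat         O        E   (O−E)²/E
A          38       52     3.7692
B          49       52     0.1731
C          39       52     3.2500
D          62       52     1.9231
E          31       52     8.4808
F          77       52    12.0192
G          82       52    17.3077
H          38       52     3.7692
The largest term is for G: 17.308.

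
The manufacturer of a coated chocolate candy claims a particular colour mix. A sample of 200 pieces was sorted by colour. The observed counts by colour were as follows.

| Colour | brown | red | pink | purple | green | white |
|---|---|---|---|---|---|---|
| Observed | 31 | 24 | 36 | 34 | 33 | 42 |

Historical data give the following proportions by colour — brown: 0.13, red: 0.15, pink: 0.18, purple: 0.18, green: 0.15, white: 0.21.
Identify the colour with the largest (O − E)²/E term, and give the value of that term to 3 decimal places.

red, 1.200

Expected counts E_i = n·p_i: 200×0.13 = 26, 200×0.15 = 30, 200×0.18 = 36, 200×0.18 = 36, 200×0.15 = 30, 200×0.21 = 42.
brown: (31 − 26)²/26 = 25/26 = 0.9615
red: (24 − 30)²/30 = 36/30 = 1.2000
pink: (36 − 36)²/36 = 0/36 = 0.0000
purple: (34 − 36)²/36 = 4/36 = 0.1111
green: (33 − 30)²/30 = 9/30 = 0.3000
white: (42 − 42)²/42 = 0/42 = 0.0000
The largest term is for red: 1.200.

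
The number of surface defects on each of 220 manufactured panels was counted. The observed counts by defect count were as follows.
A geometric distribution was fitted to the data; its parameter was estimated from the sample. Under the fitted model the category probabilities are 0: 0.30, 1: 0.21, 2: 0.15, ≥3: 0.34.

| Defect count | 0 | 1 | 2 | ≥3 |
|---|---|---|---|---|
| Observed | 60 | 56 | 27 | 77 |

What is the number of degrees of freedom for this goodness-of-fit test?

There are k = 4 categories and 1 parameter estimated from the data, so df = 4 − 1 − 1 = 2.

2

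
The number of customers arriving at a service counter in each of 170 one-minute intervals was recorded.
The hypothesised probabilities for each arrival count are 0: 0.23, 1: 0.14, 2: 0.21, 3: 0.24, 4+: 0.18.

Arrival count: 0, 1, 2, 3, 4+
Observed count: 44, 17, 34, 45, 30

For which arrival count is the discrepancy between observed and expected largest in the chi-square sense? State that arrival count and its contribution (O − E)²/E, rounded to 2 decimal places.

Expected counts E_i = n·p_i: 170×0.23 = 39.1, 170×0.14 = 23.8, 170×0.21 = 35.7, 170×0.24 = 40.8, 170×0.18 = 30.6.
χ² = (44−39.1)²/39.1 + (17−23.8)²/23.8 + (34−35.7)²/35.7 + (45−40.8)²/40.8 + (30−30.6)²/30.6
   = 0.614 + 1.943 + 0.081 + 0.432 + 0.012
The largest term is for 1: 1.94.

1, 1.94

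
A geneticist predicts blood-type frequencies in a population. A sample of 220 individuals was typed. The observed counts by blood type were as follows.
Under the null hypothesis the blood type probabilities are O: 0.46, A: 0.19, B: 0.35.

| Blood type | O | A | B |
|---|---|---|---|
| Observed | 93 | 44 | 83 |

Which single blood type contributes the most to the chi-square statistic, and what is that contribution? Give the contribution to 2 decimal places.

O, 0.66

Expected counts E_i = n·p_i: 220×0.46 = 101.2, 220×0.19 = 41.8, 220×0.35 = 77.
cat         O        E   (O−E)²/E
O          93    101.2      0.664
A          44     41.8      0.116
B          83       77      0.468
The largest term is for O: 0.66.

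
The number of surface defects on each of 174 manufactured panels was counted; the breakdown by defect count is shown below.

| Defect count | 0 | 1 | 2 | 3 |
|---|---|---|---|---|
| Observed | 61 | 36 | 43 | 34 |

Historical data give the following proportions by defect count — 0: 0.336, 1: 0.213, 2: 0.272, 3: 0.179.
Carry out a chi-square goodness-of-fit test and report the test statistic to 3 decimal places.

0.798

Expected counts E_i = n·p_i: 174×0.336 = 58.464, 174×0.213 = 37.062, 174×0.272 = 47.328, 174×0.179 = 31.146.
χ² = (61−58.464)²/58.464 + (36−37.062)²/37.062 + (43−47.328)²/47.328 + (34−31.146)²/31.146
   = 0.1100 + 0.0304 + 0.3958 + 0.2615
Sum = 0.798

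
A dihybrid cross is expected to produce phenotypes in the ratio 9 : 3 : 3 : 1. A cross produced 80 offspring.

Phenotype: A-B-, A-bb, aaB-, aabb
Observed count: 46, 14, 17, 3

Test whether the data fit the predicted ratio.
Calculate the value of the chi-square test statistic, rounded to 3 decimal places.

1.156

Ratio total = 16. Expected counts: 80×9/16 = 45, 80×3/16 = 15, 80×3/16 = 15, 80×1/16 = 5.
χ² = (46−45)²/45 + (14−15)²/15 + (17−15)²/15 + (3−5)²/5
   = 0.0222 + 0.0667 + 0.2667 + 0.8000
Sum = 1.156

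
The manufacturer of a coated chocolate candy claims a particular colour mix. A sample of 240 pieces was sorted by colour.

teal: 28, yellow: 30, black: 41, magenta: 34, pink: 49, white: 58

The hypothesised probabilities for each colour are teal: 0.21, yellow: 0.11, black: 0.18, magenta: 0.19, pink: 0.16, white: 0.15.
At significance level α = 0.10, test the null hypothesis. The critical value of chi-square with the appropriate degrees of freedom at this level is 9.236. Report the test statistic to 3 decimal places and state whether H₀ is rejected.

Expected counts E_i = n·p_i: 240×0.21 = 50.4, 240×0.11 = 26.4, 240×0.18 = 43.2, 240×0.19 = 45.6, 240×0.16 = 38.4, 240×0.15 = 36.
χ² = (28−50.4)²/50.4 + (30−26.4)²/26.4 + (41−43.2)²/43.2 + (34−45.6)²/45.6 + (49−38.4)²/38.4 + (58−36)²/36
   = 9.9556 + 0.4909 + 0.1120 + 2.9509 + 2.9260 + 13.4444
Sum = 29.880
df = 5. Since 29.880 > 9.236, we reject H₀.

29.880; reject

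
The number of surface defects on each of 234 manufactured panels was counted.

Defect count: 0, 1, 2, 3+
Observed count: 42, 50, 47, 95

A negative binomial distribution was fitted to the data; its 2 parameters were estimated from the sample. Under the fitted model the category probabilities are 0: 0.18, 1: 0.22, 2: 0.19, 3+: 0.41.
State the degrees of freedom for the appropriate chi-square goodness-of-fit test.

There are k = 4 categories and 2 parameters estimated from the data, so df = 4 − 1 − 2 = 1.

1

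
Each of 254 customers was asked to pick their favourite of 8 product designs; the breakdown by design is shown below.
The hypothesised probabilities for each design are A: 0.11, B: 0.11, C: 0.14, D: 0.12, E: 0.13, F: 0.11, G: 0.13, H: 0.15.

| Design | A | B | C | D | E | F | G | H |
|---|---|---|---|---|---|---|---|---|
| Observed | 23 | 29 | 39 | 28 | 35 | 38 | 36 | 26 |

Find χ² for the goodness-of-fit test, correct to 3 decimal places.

9.301

Expected counts E_i = n·p_i: 254×0.11 = 27.94, 254×0.11 = 27.94, 254×0.14 = 35.56, 254×0.12 = 30.48, 254×0.13 = 33.02, 254×0.11 = 27.94, 254×0.13 = 33.02, 254×0.15 = 38.1.
A: (23 − 27.94)²/27.94 = 24.4036/27.94 = 0.8734
B: (29 − 27.94)²/27.94 = 1.1236/27.94 = 0.0402
C: (39 − 35.56)²/35.56 = 11.8336/35.56 = 0.3328
D: (28 − 30.48)²/30.48 = 6.1504/30.48 = 0.2018
E: (35 − 33.02)²/33.02 = 3.9204/33.02 = 0.1187
F: (38 − 27.94)²/27.94 = 101.2036/27.94 = 3.6222
G: (36 − 33.02)²/33.02 = 8.8804/33.02 = 0.2689
H: (26 − 38.1)²/38.1 = 146.41/38.1 = 3.8428
Sum = 9.301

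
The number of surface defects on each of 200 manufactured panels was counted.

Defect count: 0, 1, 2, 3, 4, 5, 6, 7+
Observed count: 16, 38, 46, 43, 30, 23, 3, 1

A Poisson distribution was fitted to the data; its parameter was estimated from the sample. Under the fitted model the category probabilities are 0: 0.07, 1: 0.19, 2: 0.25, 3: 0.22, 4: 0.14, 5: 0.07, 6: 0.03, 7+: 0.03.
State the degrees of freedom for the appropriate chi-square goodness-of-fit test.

6

There are k = 8 categories and 1 parameter estimated from the data, so df = 8 − 1 − 1 = 6.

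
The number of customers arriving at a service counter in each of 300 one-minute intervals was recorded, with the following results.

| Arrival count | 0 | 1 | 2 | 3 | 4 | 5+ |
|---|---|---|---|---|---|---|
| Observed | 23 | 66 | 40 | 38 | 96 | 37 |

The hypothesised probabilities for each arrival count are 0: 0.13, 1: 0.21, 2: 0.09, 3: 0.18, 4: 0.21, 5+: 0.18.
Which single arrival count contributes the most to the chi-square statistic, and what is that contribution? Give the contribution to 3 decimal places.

4, 17.286

Expected counts E_i = n·p_i: 300×0.13 = 39, 300×0.21 = 63, 300×0.09 = 27, 300×0.18 = 54, 300×0.21 = 63, 300×0.18 = 54.
cat         O        E   (O−E)²/E
0          23       39     6.5641
1          66       63     0.1429
2          40       27     6.2593
3          38       54     4.7407
4          96       63    17.2857
5+         37       54     5.3519
The largest term is for 4: 17.286.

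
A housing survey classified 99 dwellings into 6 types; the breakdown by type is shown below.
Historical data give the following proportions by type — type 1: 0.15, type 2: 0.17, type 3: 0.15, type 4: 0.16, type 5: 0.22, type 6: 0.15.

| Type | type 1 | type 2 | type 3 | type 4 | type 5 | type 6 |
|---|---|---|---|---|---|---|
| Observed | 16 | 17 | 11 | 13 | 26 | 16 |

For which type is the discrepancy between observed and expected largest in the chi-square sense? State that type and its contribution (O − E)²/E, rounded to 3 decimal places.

type 3, 0.998

Expected counts E_i = n·p_i: 99×0.15 = 14.85, 99×0.17 = 16.83, 99×0.15 = 14.85, 99×0.16 = 15.84, 99×0.22 = 21.78, 99×0.15 = 14.85.
type 1: (16 − 14.85)²/14.85 = 1.3225/14.85 = 0.0891
type 2: (17 − 16.83)²/16.83 = 0.0289/16.83 = 0.0017
type 3: (11 − 14.85)²/14.85 = 14.8225/14.85 = 0.9981
type 4: (13 − 15.84)²/15.84 = 8.0656/15.84 = 0.5092
type 5: (26 − 21.78)²/21.78 = 17.8084/21.78 = 0.8176
type 6: (16 − 14.85)²/14.85 = 1.3225/14.85 = 0.0891
The largest term is for type 3: 0.998.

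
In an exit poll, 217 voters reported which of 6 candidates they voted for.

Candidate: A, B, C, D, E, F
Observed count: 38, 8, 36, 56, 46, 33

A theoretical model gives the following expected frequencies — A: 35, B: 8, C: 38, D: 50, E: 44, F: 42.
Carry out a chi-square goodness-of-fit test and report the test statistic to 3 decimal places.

A: (38 − 35)²/35 = 9/35 = 0.2571
B: (8 − 8)²/8 = 0/8 = 0.0000
C: (36 − 38)²/38 = 4/38 = 0.1053
D: (56 − 50)²/50 = 36/50 = 0.7200
E: (46 − 44)²/44 = 4/44 = 0.0909
F: (33 − 42)²/42 = 81/42 = 1.9286
Sum = 3.102

3.102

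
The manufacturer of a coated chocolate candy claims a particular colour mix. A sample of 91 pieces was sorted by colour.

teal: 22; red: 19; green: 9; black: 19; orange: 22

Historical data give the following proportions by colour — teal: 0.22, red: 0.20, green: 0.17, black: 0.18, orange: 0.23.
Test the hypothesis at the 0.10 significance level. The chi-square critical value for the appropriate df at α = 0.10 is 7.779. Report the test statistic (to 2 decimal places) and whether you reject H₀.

Expected counts E_i = n·p_i: 91×0.22 = 20.02, 91×0.20 = 18.2, 91×0.17 = 15.47, 91×0.18 = 16.38, 91×0.23 = 20.93.
χ² = (22−20.02)²/20.02 + (19−18.2)²/18.2 + (9−15.47)²/15.47 + (19−16.38)²/16.38 + (22−20.93)²/20.93
   = 0.196 + 0.035 + 2.706 + 0.419 + 0.055
Sum = 3.41
df = 4. Since 3.41 < 7.779, we do not reject H₀.

3.41; do not reject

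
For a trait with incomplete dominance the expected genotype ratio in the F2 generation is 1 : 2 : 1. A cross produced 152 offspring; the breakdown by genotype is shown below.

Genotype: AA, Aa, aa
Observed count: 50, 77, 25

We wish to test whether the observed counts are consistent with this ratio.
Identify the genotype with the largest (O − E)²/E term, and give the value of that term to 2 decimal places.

aa, 4.45

Ratio total = 4. Expected counts: 152×1/4 = 38, 152×2/4 = 76, 152×1/4 = 38.
χ² = (50−38)²/38 + (77−76)²/76 + (25−38)²/38
   = 3.789 + 0.013 + 4.447
The largest term is for aa: 4.45.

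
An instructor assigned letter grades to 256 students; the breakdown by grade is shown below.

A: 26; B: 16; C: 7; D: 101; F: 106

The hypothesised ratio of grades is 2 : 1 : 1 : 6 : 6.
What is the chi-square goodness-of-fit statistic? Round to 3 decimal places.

7.490

Ratio total = 16. Expected counts: 256×2/16 = 32, 256×1/16 = 16, 256×1/16 = 16, 256×6/16 = 96, 256×6/16 = 96.
A: (26 − 32)²/32 = 36/32 = 1.1250
B: (16 − 16)²/16 = 0/16 = 0.0000
C: (7 − 16)²/16 = 81/16 = 5.0625
D: (101 − 96)²/96 = 25/96 = 0.2604
F: (106 − 96)²/96 = 100/96 = 1.0417
Sum = 7.490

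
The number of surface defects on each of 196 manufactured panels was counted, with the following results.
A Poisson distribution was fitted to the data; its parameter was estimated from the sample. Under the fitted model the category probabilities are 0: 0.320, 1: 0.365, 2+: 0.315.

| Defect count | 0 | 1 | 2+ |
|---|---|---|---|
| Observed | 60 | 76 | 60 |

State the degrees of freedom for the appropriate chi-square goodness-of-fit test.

There are k = 3 categories and 1 parameter estimated from the data, so df = 3 − 1 − 1 = 1.

1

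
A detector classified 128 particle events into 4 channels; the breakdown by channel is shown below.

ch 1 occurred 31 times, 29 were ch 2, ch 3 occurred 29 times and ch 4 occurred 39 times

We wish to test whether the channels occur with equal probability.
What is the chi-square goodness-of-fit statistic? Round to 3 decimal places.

2.125

Under H₀ each category has probability 1/4, so each expected count is 128/4 = 32.
ch 1: (31 − 32)²/32 = 1/32 = 0.0313
ch 2: (29 − 32)²/32 = 9/32 = 0.2813
ch 3: (29 − 32)²/32 = 9/32 = 0.2813
ch 4: (39 − 32)²/32 = 49/32 = 1.5313
Sum = 2.125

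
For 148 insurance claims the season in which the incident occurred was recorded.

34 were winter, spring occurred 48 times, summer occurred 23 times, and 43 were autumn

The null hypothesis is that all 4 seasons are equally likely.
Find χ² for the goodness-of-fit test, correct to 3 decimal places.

Expected count for each of the 4 categories: 148/4 = 37.
winter: (34 − 37)²/37 = 9/37 = 0.2432
spring: (48 − 37)²/37 = 121/37 = 3.2703
summer: (23 − 37)²/37 = 196/37 = 5.2973
autumn: (43 − 37)²/37 = 36/37 = 0.9730
Sum = 9.784

9.784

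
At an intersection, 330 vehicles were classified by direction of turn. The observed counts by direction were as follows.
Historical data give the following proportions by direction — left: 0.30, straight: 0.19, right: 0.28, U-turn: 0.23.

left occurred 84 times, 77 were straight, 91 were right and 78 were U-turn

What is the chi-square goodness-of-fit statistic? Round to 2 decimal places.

Expected counts E_i = n·p_i: 330×0.30 = 99, 330×0.19 = 62.7, 330×0.28 = 92.4, 330×0.23 = 75.9.
left: (84 − 99)²/99 = 225/99 = 2.273
straight: (77 − 62.7)²/62.7 = 204.49/62.7 = 3.261
right: (91 − 92.4)²/92.4 = 1.96/92.4 = 0.021
U-turn: (78 − 75.9)²/75.9 = 4.41/75.9 = 0.058
Sum = 5.61

5.61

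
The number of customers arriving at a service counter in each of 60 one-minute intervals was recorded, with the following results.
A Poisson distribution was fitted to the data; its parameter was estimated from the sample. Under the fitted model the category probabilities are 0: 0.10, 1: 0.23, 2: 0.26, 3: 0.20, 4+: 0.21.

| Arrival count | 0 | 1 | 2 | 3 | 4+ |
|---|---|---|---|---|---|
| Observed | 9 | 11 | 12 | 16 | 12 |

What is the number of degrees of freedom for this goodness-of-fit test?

3

There are k = 5 categories and 1 parameter estimated from the data, so df = 5 − 1 − 1 = 3.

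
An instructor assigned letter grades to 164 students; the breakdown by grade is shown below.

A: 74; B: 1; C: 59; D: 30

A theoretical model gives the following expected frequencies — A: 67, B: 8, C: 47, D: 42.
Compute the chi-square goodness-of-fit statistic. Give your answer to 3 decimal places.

A: (74 − 67)²/67 = 49/67 = 0.7313
B: (1 − 8)²/8 = 49/8 = 6.1250
C: (59 − 47)²/47 = 144/47 = 3.0638
D: (30 − 42)²/42 = 144/42 = 3.4286
Sum = 13.349

13.349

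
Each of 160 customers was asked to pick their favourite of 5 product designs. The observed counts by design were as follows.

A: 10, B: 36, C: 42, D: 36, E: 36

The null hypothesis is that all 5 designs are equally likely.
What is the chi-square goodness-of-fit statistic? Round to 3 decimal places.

19.750

Expected count for each of the 5 categories: 160/5 = 32.
cat         O        E   (O−E)²/E
A          10       32    15.1250
B          36       32     0.5000
C          42       32     3.1250
D          36       32     0.5000
E          36       32     0.5000
Sum = 19.750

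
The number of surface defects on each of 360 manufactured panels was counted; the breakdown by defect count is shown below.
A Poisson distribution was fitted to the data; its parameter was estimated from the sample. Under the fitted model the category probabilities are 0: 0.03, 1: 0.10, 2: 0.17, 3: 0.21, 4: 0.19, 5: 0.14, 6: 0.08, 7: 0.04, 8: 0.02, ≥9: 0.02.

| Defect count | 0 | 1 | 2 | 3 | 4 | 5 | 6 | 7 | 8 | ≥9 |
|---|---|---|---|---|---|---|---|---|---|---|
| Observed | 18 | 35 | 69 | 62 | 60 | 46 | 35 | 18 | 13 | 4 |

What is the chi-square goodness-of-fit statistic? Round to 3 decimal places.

Expected counts E_i = n·p_i: 360×0.03 = 10.8, 360×0.10 = 36, 360×0.17 = 61.2, 360×0.21 = 75.6, 360×0.19 = 68.4, 360×0.14 = 50.4, 360×0.08 = 28.8, 360×0.04 = 14.4, 360×0.02 = 7.2, 360×0.02 = 7.2.
χ² = (18−10.8)²/10.8 + (35−36)²/36 + (69−61.2)²/61.2 + (62−75.6)²/75.6 + (60−68.4)²/68.4 + (46−50.4)²/50.4 + (35−28.8)²/28.8 + (18−14.4)²/14.4 + (13−7.2)²/7.2 + (4−7.2)²/7.2
   = 4.8000 + 0.0278 + 0.9941 + 2.4466 + 1.0316 + 0.3841 + 1.3347 + 0.9000 + 4.6722 + 1.4222
Sum = 18.013

18.013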